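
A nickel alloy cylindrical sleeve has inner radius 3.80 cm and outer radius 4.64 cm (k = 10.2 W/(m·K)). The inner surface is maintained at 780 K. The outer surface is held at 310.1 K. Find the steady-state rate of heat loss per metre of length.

Q' = 2πk·ΔT/ln(r₂/r₁) = 2π × 10.2 × 469.9 / ln(0.0464/0.0380) = 1.51×10^5 W/m

Q' = 151 kW/m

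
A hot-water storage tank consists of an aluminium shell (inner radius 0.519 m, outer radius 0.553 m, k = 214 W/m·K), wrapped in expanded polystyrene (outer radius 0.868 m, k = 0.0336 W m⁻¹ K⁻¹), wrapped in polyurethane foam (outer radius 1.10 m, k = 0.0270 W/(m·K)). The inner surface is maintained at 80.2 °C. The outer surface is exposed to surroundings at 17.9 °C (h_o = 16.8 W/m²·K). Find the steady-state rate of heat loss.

Treat each layer as a resistance in series:
  R_aluminium = (1/0.519 − 1/0.553)/(4πk) = 0.1185/(4π·214) = 4.405×10^-5 K/W
  R_expanded polystyrene = (1/0.553 − 1/0.868)/(4πk) = 0.6562/(4π·0.0336) = 1.554 K/W
  R_polyurethane foam = (1/0.868 − 1/1.10)/(4πk) = 0.2430/(4π·0.0270) = 0.7161 K/W
  R_conv,out = 1/(4πr²h) = 1/(4π·1.10²·16.8) = 0.003915 K/W
ΣR = 4.405×10^-5 + 1.554 + 0.7161 + 0.003915 = 2.274 K/W
Q = ΔT/ΣR = (80.2 °C − 17.9 °C)/2.274 = 27.4 W

Q = 27.4 W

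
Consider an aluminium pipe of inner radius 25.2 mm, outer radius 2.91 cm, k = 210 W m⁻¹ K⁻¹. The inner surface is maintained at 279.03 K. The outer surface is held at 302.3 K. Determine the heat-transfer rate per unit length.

Q' = 2πk·ΔT/ln(r₂/r₁) = 2π × 210 × 23.27 / ln(0.0291/0.0252) = 2.13×10^5 W/m

Q' = 2.13×10^5 W/m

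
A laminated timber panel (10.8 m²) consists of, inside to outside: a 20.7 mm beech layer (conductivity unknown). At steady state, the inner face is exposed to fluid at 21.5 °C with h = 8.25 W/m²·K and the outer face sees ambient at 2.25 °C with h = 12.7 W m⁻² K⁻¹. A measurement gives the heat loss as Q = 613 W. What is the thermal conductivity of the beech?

ΣR = ΔT/Q = |21.5 − 2.25|/613 = 0.03140 K/W
Known resistances:
  R_conv,in = 1/(hA) = 1/(8.25·10.8) = 0.01122 K/W
  R_conv,out = 1/(hA) = 1/(12.7·10.8) = 0.007291 K/W
R_beech = ΣR − ΣR_known = 0.03140 − 0.01851 = 0.01289 K/W
L/(kA) = 0.01289 ⇒ k = 0.0207/(0.01289·10.8) = 0.149 W/m·K

k = 0.149 W/m·K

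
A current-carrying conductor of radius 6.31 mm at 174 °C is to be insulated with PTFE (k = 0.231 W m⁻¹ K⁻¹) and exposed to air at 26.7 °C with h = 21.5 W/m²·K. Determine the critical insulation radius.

r_cr = 1.07 cm

For a cylinder, r_cr = k_ins/h = 0.231/21.5 = 0.0107 m = 1.07 cm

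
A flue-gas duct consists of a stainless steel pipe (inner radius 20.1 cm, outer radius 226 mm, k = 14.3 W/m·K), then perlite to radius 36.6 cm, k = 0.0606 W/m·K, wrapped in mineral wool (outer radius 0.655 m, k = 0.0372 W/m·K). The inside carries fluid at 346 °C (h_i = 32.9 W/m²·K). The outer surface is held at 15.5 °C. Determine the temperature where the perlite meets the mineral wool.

T = 233 °C

Series thermal resistances, inner to outer:
  R'_conv,in = 1/(2πr h) = 1/(2π·0.201·32.9) = 0.02407 m·K/W
  R'_stainless steel = ln(0.226/0.201)/(2πk) = 0.1172/(2π·14.3) = 0.001305 m·K/W
  R'_perlite = ln(0.366/0.226)/(2πk) = 0.4821/(2π·0.0606) = 1.266 m·K/W
  R'_mineral wool = ln(0.655/0.366)/(2πk) = 0.5820/(2π·0.0372) = 2.490 m·K/W
ΣR = 0.02407 + 0.001305 + 1.266 + 2.490 = 3.781 m·K/W
Q' = ΔT/ΣR = (346 °C − 15.5 °C)/3.781 = 87.41 W/m
From the inner boundary to the perlite/mineral wool interface, ΣR_partial = 1.291 m·K/W.
T_interface = T_in − Q'·ΣR_partial = 346 °C − (87.41)(1.291) = 233 °C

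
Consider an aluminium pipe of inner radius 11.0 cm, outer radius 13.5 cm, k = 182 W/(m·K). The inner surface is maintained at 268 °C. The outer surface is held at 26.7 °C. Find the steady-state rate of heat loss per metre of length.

Q' = 2πk·ΔT/ln(r₂/r₁) = 2π × 182 × 241.3 / ln(0.135/0.110) = 1.35×10^6 W/m

Q' = 1350 kW/m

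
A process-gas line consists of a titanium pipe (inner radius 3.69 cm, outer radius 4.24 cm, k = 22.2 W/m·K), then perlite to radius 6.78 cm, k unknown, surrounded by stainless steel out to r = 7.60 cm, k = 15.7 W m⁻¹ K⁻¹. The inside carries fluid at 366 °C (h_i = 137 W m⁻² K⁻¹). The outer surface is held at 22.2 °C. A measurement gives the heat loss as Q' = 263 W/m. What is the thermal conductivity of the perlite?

ΣR = ΔT/Q' = |366 − 22.2|/263 = 1.307 m·K/W
Known resistances:
  R'_conv,in = 1/(2πr h) = 1/(2π·0.0369·137) = 0.03148 m·K/W
  R'_titanium = ln(0.0424/0.0369)/(2πk) = 0.1389/(2π·22.2) = 9.961×10^-4 m·K/W
  R'_stainless steel = ln(0.0760/0.0678)/(2πk) = 0.1142/(2π·15.7) = 0.001157 m·K/W
R_perlite = ΣR − ΣR_known = 1.307 − 0.03363 = 1.273 m·K/W
ln(r₂/r₁)/(2πk) = 1.273 ⇒ k = 0.4694/(2π·1.273) = 0.0587 W/m·K

k = 0.0587 W/m·K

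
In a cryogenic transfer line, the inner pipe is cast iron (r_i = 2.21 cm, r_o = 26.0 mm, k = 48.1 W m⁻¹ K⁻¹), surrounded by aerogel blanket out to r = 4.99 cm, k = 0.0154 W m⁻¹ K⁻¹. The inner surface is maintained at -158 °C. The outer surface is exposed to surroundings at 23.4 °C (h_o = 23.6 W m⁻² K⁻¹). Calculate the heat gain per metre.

Resistance network (inner→outer):
  R'_cast iron = ln(0.0260/0.0221)/(2πk) = 0.1625/(2π·48.1) = 5.377×10^-4 m·K/W
  R'_aerogel blanket = ln(0.0499/0.0260)/(2πk) = 0.6519/(2π·0.0154) = 6.737 m·K/W
  R'_conv,out = 1/(2πr h) = 1/(2π·0.0499·23.6) = 0.1351 m·K/W
ΣR = 5.377×10^-4 + 6.737 + 0.1351 = 6.873 m·K/W
Q' = ΔT/ΣR = (-158 °C − 23.4 °C)/6.873 = -26.4 W/m
(Negative Q' ⇒ heat flows inward; heat gain = 26.4 W/m.)

Q' = 26.4 W/m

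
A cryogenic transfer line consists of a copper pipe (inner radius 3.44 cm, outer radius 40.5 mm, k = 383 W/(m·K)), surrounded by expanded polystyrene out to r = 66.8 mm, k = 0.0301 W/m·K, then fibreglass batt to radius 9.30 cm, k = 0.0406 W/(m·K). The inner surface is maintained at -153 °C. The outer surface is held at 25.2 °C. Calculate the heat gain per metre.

Q' = 45.2 W/m

Treat each layer as a resistance in series:
  R'_copper = ln(0.0405/0.0344)/(2πk) = 0.1632/(2π·383) = 6.784×10^-5 m·K/W
  R'_expanded polystyrene = ln(0.0668/0.0405)/(2πk) = 0.5004/(2π·0.0301) = 2.646 m·K/W
  R'_fibreglass batt = ln(0.0930/0.0668)/(2πk) = 0.3309/(2π·0.0406) = 1.297 m·K/W
ΣR = 6.784×10^-5 + 2.646 + 1.297 = 3.943 m·K/W
Q' = ΔT/ΣR = (-153 °C − 25.2 °C)/3.943 = -45.2 W/m
(Negative Q' ⇒ heat flows inward; heat gain = 45.2 W/m.)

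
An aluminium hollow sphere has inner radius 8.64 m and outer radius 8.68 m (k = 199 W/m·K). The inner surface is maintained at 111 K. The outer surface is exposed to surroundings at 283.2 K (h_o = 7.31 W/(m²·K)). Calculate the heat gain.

Q = 1.19×10^6 W

Treat each layer as a resistance in series:
  R_aluminium = (1/8.64 − 1/8.68)/(4πk) = 5.334×10^-4/(4π·199) = 2.133×10^-7 K/W
  R_conv,out = 1/(4πr²h) = 1/(4π·8.68²·7.31) = 1.445×10^-4 K/W
ΣR = 2.133×10^-7 + 1.445×10^-4 = 1.447×10^-4 K/W
Q = ΔT/ΣR = (111 K − 283.2 K)/1.447×10^-4 = -1.19×10^6 W
(Negative Q ⇒ heat flows inward; heat gain = 1.19×10^6 W.)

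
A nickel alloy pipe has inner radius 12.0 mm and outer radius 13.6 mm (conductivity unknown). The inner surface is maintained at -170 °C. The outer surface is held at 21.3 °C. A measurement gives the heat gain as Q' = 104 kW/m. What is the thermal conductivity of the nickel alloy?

k = 10.8 W/m·K

ΣR = ΔT/Q' = |-170 − 21.3|/1.04×10^5 = 0.001839 m·K/W
ln(r₂/r₁)/(2πk) = 0.001839 ⇒ k = 0.1252/(2π·0.001839) = 10.8 W/m·K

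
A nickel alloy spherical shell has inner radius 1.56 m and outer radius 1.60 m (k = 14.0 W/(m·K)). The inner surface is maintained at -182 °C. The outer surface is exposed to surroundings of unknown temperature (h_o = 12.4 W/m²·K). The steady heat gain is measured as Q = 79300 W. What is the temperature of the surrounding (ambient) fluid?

T_out = 24.0 °C

Sum the resistances:
  R_nickel alloy = (1/1.56 − 1/1.60)/(4πk) = 0.01603/(4π·14.0) = 9.109×10^-5 K/W
  R_conv,out = 1/(4πr²h) = 1/(4π·1.60²·12.4) = 0.002507 K/W
ΣR = 0.002598 K/W
ΔT = Q·ΣR = 79300 × 0.002598 = 206.0 K
Heat flows inward, so T_out = T_in + ΔT = -182 + 206.0 = 24.0 °C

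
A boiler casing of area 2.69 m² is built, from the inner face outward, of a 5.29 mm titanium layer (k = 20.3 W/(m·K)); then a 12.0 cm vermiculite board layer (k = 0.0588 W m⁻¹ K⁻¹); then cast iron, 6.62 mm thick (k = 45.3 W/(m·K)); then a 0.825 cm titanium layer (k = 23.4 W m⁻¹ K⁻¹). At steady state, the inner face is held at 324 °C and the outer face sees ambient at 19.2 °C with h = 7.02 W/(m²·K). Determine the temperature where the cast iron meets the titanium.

T = 39.1 °C

Treat each layer as a resistance in series:
  R_titanium = L/(kA) = 0.00529/(20.3·2.69) = 9.687×10^-5 K/W
  R_vermiculite board = L/(kA) = 0.120/(0.0588·2.69) = 0.7587 K/W
  R_cast iron = L/(kA) = 0.00662/(45.3·2.69) = 5.433×10^-5 K/W
  R_titanium = L/(kA) = 0.00825/(23.4·2.69) = 1.311×10^-4 K/W
  R_conv,out = 1/(hA) = 1/(7.02·2.69) = 0.05296 K/W
ΣR = 9.687×10^-5 + 0.7587 + 5.433×10^-5 + 1.311×10^-4 + 0.05296 = 0.8119 K/W
Q = ΔT/ΣR = (324 °C − 19.2 °C)/0.8119 = 375.4 W
From the inner boundary to the cast iron/titanium interface, ΣR_partial = 0.7589 K/W.
T_interface = T_in − Q·ΣR_partial = 324 °C − (375.4)(0.7589) = 39.1 °C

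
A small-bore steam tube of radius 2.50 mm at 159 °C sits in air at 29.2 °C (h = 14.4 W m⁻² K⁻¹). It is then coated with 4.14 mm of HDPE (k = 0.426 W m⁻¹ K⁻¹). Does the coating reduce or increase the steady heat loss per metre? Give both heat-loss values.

Critical radius for a cylinder: r_cr = k/h = 0.0296 m = 2.96 cm.
Outer radius after coating: r₂ = 0.00250 + 0.00414 = 0.00664 m.
Since r₁ < r_cr and r₂ ≤ r_cr, the coating moves toward the maximum at r_cr — heat loss rises.
Bare: R = 1/(2πr₁h) = 4.421 m·K/W; Q = 129.8/4.421 = 29.4 W/m.
Coated: R = R_cond + R_conv = 2.029 m·K/W; Q = 129.8/2.029 = 64.0 W/m.

increases: 29.4 → 64.0 W/m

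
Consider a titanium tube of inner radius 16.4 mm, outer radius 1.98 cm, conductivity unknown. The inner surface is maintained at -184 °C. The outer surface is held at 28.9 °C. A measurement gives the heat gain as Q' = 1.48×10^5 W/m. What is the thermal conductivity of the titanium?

ΣR = ΔT/Q' = |-184 − 28.9|/1.48×10^5 = 0.001439 m·K/W
ln(r₂/r₁)/(2πk) = 0.001439 ⇒ k = 0.1884/(2π·0.001439) = 20.8 W/m·K

k = 20.8 W/m·K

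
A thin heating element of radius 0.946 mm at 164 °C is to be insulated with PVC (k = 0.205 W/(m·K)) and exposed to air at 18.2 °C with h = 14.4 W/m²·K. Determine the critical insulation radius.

r_cr = 1.42 cm

For a cylinder, r_cr = k_ins/h = 0.205/14.4 = 0.0142 m = 1.42 cm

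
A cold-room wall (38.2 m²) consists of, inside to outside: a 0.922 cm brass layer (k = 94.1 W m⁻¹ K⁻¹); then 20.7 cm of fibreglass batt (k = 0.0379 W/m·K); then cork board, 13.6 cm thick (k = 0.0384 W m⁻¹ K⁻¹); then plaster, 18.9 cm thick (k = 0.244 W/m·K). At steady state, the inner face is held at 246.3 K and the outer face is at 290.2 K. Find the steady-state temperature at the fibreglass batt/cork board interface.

T = 270.82 K

Treat each layer as a resistance in series:
  R_brass = L/(kA) = 0.00922/(94.1·38.2) = 2.565×10^-6 K/W
  R_fibreglass batt = L/(kA) = 0.207/(0.0379·38.2) = 0.1430 K/W
  R_cork board = L/(kA) = 0.136/(0.0384·38.2) = 0.09271 K/W
  R_plaster = L/(kA) = 0.189/(0.244·38.2) = 0.02028 K/W
ΣR = 2.565×10^-6 + 0.1430 + 0.09271 + 0.02028 = 0.2560 K/W
Q = ΔT/ΣR = (246.3 K − 290.2 K)/0.2560 = -171.5 W
From the inner boundary to the fibreglass batt/cork board interface, ΣR_partial = 0.1430 K/W.
T_interface = T_in − Q·ΣR_partial = 246.3 K − (-171.5)(0.1430) = 270.82 K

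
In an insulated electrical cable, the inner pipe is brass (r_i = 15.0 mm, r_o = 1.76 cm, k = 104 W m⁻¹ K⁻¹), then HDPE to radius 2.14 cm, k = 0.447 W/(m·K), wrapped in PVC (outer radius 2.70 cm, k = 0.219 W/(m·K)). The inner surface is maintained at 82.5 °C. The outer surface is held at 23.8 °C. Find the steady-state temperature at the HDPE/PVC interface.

Treat each layer as a resistance in series:
  R'_brass = ln(0.0176/0.0150)/(2πk) = 0.1598/(2π·104) = 2.446×10^-4 m·K/W
  R'_HDPE = ln(0.0214/0.0176)/(2πk) = 0.1955/(2π·0.447) = 0.06961 m·K/W
  R'_PVC = ln(0.0270/0.0214)/(2πk) = 0.2324/(2π·0.219) = 0.1689 m·K/W
ΣR = 2.446×10^-4 + 0.06961 + 0.1689 = 0.2388 m·K/W
Q' = ΔT/ΣR = (82.5 °C − 23.8 °C)/0.2388 = 245.8 W/m
From the inner boundary to the HDPE/PVC interface, ΣR_partial = 0.06985 m·K/W.
T_interface = T_in − Q'·ΣR_partial = 82.5 °C − (245.8)(0.06985) = 65.3 °C

T = 65.3 °C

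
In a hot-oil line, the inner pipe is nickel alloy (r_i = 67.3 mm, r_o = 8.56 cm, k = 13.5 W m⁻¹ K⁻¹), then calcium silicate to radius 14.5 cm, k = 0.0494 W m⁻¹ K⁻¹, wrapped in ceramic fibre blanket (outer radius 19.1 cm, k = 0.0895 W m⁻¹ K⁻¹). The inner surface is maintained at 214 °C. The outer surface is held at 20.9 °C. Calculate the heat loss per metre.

Q' = 88.1 W/m

Series thermal resistances, inner to outer:
  R'_nickel alloy = ln(0.0856/0.0673)/(2πk) = 0.2405/(2π·13.5) = 0.002836 m·K/W
  R'_calcium silicate = ln(0.145/0.0856)/(2πk) = 0.5270/(2π·0.0494) = 1.698 m·K/W
  R'_ceramic fibre blanket = ln(0.191/0.145)/(2πk) = 0.2755/(2π·0.0895) = 0.4900 m·K/W
ΣR = 0.002836 + 1.698 + 0.4900 = 2.191 m·K/W
Q' = ΔT/ΣR = (214 °C − 20.9 °C)/2.191 = 88.1 W/m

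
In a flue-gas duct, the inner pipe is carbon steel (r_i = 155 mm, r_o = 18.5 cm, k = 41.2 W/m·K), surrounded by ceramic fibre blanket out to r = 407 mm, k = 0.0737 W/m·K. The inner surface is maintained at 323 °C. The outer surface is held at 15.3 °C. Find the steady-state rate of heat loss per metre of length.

Q' = 181 W/m

Resistance network (inner→outer):
  R'_carbon steel = ln(0.185/0.155)/(2πk) = 0.1769/(2π·41.2) = 6.835×10^-4 m·K/W
  R'_ceramic fibre blanket = ln(0.407/0.185)/(2πk) = 0.7885/(2π·0.0737) = 1.703 m·K/W
ΣR = 6.835×10^-4 + 1.703 = 1.704 m·K/W
Q' = ΔT/ΣR = (323 °C − 15.3 °C)/1.704 = 181 W/m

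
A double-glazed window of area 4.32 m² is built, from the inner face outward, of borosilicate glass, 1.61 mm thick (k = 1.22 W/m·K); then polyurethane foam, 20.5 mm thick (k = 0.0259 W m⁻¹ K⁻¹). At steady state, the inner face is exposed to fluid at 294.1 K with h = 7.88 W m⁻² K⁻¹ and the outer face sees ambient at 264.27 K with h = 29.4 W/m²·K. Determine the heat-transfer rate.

Q = 135 W

Series thermal resistances, inner to outer:
  R_conv,in = 1/(hA) = 1/(7.88·4.32) = 0.02938 K/W
  R_borosilicate glass = L/(kA) = 0.00161/(1.22·4.32) = 3.055×10^-4 K/W
  R_polyurethane foam = L/(kA) = 0.0205/(0.0259·4.32) = 0.1832 K/W
  R_conv,out = 1/(hA) = 1/(29.4·4.32) = 0.007874 K/W
ΣR = 0.02938 + 3.055×10^-4 + 0.1832 + 0.007874 = 0.2208 K/W
Q = ΔT/ΣR = (294.1 K − 264.27 K)/0.2208 = 135 W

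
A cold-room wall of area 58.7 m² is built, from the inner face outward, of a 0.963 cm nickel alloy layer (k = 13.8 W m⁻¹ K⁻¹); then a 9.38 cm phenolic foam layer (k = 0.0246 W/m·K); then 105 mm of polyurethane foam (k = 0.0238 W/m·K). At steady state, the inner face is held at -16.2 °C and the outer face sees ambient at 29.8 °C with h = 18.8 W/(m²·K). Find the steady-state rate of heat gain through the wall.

Resistance network (inner→outer):
  R_nickel alloy = L/(kA) = 0.00963/(13.8·58.7) = 1.189×10^-5 K/W
  R_phenolic foam = L/(kA) = 0.0938/(0.0246·58.7) = 0.06496 K/W
  R_polyurethane foam = L/(kA) = 0.105/(0.0238·58.7) = 0.07516 K/W
  R_conv,out = 1/(hA) = 1/(18.8·58.7) = 9.062×10^-4 K/W
ΣR = 1.189×10^-5 + 0.06496 + 0.07516 + 9.062×10^-4 = 0.1410 K/W
Q = ΔT/ΣR = (-16.2 °C − 29.8 °C)/0.1410 = -326 W
(Negative Q ⇒ heat flows inward; heat gain = 326 W.)

Q = 326 W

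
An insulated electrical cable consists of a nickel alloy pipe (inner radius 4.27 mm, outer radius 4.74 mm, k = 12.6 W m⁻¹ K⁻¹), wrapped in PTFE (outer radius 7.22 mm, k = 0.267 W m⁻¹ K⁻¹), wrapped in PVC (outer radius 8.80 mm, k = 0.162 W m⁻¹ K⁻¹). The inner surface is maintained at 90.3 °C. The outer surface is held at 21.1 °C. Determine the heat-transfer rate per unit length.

Series thermal resistances, inner to outer:
  R'_nickel alloy = ln(0.00474/0.00427)/(2πk) = 0.1044/(2π·12.6) = 0.001319 m·K/W
  R'_PTFE = ln(0.00722/0.00474)/(2πk) = 0.4208/(2π·0.267) = 0.2508 m·K/W
  R'_PVC = ln(0.00880/0.00722)/(2πk) = 0.1979/(2π·0.162) = 0.1944 m·K/W
ΣR = 0.001319 + 0.2508 + 0.1944 = 0.4465 m·K/W
Q' = ΔT/ΣR = (90.3 °C − 21.1 °C)/0.4465 = 155 W/m

Q' = 155 W/m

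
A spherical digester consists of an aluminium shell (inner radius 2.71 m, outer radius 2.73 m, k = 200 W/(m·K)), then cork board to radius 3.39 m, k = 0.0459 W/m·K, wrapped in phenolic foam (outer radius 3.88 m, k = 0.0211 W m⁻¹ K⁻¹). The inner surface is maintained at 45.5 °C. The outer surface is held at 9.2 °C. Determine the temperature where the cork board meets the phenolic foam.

Series thermal resistances, inner to outer:
  R_aluminium = (1/2.71 − 1/2.73)/(4πk) = 0.002703/(4π·200) = 1.076×10^-6 K/W
  R_cork board = (1/2.73 − 1/3.39)/(4πk) = 0.07132/(4π·0.0459) = 0.1236 K/W
  R_phenolic foam = (1/3.39 − 1/3.88)/(4πk) = 0.03725/(4π·0.0211) = 0.1405 K/W
ΣR = 1.076×10^-6 + 0.1236 + 0.1405 = 0.2641 K/W
Q = ΔT/ΣR = (45.5 °C − 9.2 °C)/0.2641 = 137.4 W
From the inner boundary to the cork board/phenolic foam interface, ΣR_partial = 0.1236 K/W.
T_interface = T_in − Q·ΣR_partial = 45.5 °C − (137.4)(0.1236) = 28.5 °C

T = 28.5 °C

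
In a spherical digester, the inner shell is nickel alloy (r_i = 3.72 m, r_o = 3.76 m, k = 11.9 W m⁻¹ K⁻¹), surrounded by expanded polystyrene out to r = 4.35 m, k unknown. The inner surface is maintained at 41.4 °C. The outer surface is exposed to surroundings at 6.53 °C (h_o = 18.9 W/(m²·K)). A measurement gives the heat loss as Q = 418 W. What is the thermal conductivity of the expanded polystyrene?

k = 0.0345 W/m·K

ΣR = ΔT/Q = |41.4 − 6.53|/418 = 0.08342 K/W
Known resistances:
  R_nickel alloy = (1/3.72 − 1/3.76)/(4πk) = 0.002860/(4π·11.9) = 1.912×10^-5 K/W
  R_conv,out = 1/(4πr²h) = 1/(4π·4.35²·18.9) = 2.225×10^-4 K/W
R_expanded polystyrene = ΣR − ΣR_known = 0.08342 − 2.416×10^-4 = 0.08318 K/W
(1/r₁−1/r₂)/(4πk) = 0.08318 ⇒ k = 0.03607/(4π·0.08318) = 0.0345 W/m·K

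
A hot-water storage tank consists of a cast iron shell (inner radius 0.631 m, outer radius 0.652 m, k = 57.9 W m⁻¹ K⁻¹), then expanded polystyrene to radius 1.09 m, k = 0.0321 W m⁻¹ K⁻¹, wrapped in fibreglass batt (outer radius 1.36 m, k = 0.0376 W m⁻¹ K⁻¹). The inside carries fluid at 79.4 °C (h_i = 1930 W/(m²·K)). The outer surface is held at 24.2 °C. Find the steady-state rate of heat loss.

Series thermal resistances, inner to outer:
  R_conv,in = 1/(4πr²h) = 1/(4π·0.631²·1930) = 1.036×10^-4 K/W
  R_cast iron = (1/0.631 − 1/0.652)/(4πk) = 0.05104/(4π·57.9) = 7.015×10^-5 K/W
  R_expanded polystyrene = (1/0.652 − 1/1.09)/(4πk) = 0.6163/(4π·0.0321) = 1.528 K/W
  R_fibreglass batt = (1/1.09 − 1/1.36)/(4πk) = 0.1821/(4π·0.0376) = 0.3855 K/W
ΣR = 1.036×10^-4 + 7.015×10^-5 + 1.528 + 0.3855 = 1.914 K/W
Q = ΔT/ΣR = (79.4 °C − 24.2 °C)/1.914 = 28.8 W

Q = 28.8 W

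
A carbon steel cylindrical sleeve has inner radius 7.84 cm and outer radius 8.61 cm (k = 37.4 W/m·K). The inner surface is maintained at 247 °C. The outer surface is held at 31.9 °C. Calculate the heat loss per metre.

Q' = 2πk·ΔT/ln(r₂/r₁) = 2π × 37.4 × 215.1 / ln(0.0861/0.0784) = 5.40×10^5 W/m

Q' = 540 kW/m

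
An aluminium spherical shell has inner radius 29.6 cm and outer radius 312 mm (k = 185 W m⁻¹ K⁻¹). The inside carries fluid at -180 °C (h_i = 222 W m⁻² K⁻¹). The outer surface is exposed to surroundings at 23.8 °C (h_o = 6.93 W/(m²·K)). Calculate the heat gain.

Series thermal resistances, inner to outer:
  R_conv,in = 1/(4πr²h) = 1/(4π·0.296²·222) = 0.004091 K/W
  R_aluminium = (1/0.296 − 1/0.312)/(4πk) = 0.1733/(4π·185) = 7.452×10^-5 K/W
  R_conv,out = 1/(4πr²h) = 1/(4π·0.312²·6.93) = 0.1180 K/W
ΣR = 0.004091 + 7.452×10^-5 + 0.1180 = 0.1222 K/W
Q = ΔT/ΣR = (-180 °C − 23.8 °C)/0.1222 = -1670 W
(Negative Q ⇒ heat flows inward; heat gain = 1670 W.)

Q = 1670 W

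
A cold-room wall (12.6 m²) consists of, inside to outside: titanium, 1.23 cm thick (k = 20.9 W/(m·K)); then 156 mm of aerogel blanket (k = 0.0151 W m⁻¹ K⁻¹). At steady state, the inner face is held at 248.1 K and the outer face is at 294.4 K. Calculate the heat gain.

Resistance network (inner→outer):
  R_titanium = L/(kA) = 0.0123/(20.9·12.6) = 4.671×10^-5 K/W
  R_aerogel blanket = L/(kA) = 0.156/(0.0151·12.6) = 0.8199 K/W
ΣR = 4.671×10^-5 + 0.8199 = 0.8199 K/W
Q = ΔT/ΣR = (248.1 K − 294.4 K)/0.8199 = -56.5 W
(Negative Q ⇒ heat flows inward; heat gain = 56.5 W.)

Q = 56.5 W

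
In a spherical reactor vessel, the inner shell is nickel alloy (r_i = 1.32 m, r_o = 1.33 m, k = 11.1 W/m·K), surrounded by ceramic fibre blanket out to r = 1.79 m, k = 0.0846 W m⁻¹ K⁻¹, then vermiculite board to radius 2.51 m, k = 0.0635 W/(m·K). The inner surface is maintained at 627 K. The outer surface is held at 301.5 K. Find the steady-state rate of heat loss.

Q = 851 W

Treat each layer as a resistance in series:
  R_nickel alloy = (1/1.32 − 1/1.33)/(4πk) = 0.005696/(4π·11.1) = 4.084×10^-5 K/W
  R_ceramic fibre blanket = (1/1.33 − 1/1.79)/(4πk) = 0.1932/(4π·0.0846) = 0.1817 K/W
  R_vermiculite board = (1/1.79 − 1/2.51)/(4πk) = 0.1603/(4π·0.0635) = 0.2008 K/W
ΣR = 4.084×10^-5 + 0.1817 + 0.2008 = 0.3825 K/W
Q = ΔT/ΣR = (627 K − 301.5 K)/0.3825 = 851 W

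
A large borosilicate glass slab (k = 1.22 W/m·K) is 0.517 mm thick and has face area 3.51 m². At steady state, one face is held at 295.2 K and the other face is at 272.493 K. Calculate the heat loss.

Q = 188 kW

Q = kA·ΔT/L = 1.22 × 3.51 × |295.2 K − 272.493 K| / 5.17×10^-4 = 1.88×10^5 W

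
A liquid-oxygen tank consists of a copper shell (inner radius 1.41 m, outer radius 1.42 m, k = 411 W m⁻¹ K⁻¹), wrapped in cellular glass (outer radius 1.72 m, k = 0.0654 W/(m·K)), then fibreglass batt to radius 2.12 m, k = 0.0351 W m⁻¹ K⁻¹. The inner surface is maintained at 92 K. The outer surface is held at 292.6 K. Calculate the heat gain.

Q = 504 W

Series thermal resistances, inner to outer:
  R_copper = (1/1.41 − 1/1.42)/(4πk) = 0.004995/(4π·411) = 9.670×10^-7 K/W
  R_cellular glass = (1/1.42 − 1/1.72)/(4πk) = 0.1228/(4π·0.0654) = 0.1495 K/W
  R_fibreglass batt = (1/1.72 − 1/2.12)/(4πk) = 0.1097/(4π·0.0351) = 0.2487 K/W
ΣR = 9.670×10^-7 + 0.1495 + 0.2487 = 0.3982 K/W
Q = ΔT/ΣR = (92 K − 292.6 K)/0.3982 = -504 W
(Negative Q ⇒ heat flows inward; heat gain = 504 W.)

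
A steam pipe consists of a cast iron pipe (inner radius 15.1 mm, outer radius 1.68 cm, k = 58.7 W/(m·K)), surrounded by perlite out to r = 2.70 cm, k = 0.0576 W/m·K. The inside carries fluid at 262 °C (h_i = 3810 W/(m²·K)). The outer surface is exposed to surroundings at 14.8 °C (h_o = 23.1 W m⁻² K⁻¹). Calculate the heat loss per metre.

Q' = 158 W/m

Series thermal resistances, inner to outer:
  R'_conv,in = 1/(2πr h) = 1/(2π·0.0151·3810) = 0.002766 m·K/W
  R'_cast iron = ln(0.0168/0.0151)/(2πk) = 0.1067/(2π·58.7) = 2.893×10^-4 m·K/W
  R'_perlite = ln(0.0270/0.0168)/(2πk) = 0.4745/(2π·0.0576) = 1.311 m·K/W
  R'_conv,out = 1/(2πr h) = 1/(2π·0.0270·23.1) = 0.2552 m·K/W
ΣR = 0.002766 + 2.893×10^-4 + 1.311 + 0.2552 = 1.569 m·K/W
Q' = ΔT/ΣR = (262 °C − 14.8 °C)/1.569 = 158 W/m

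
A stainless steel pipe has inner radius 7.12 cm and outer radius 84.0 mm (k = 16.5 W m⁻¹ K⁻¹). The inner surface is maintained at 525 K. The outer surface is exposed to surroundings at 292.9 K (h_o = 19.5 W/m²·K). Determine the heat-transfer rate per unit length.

Series thermal resistances, inner to outer:
  R'_stainless steel = ln(0.0840/0.0712)/(2πk) = 0.1653/(2π·16.5) = 0.001595 m·K/W
  R'_conv,out = 1/(2πr h) = 1/(2π·0.0840·19.5) = 0.09716 m·K/W
ΣR = 0.001595 + 0.09716 = 0.09875 m·K/W
Q' = ΔT/ΣR = (525 K − 292.9 K)/0.09875 = 2350 W/m

Q' = 2.35 kW/m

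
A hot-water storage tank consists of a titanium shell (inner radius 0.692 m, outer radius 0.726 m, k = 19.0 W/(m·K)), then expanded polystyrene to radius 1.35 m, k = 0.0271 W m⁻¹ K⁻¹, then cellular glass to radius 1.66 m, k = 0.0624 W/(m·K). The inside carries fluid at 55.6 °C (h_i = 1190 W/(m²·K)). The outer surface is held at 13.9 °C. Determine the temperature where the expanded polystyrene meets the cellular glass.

T = 17.5 °C

Resistance network (inner→outer):
  R_conv,in = 1/(4πr²h) = 1/(4π·0.692²·1190) = 1.396×10^-4 K/W
  R_titanium = (1/0.692 − 1/0.726)/(4πk) = 0.06768/(4π·19.0) = 2.834×10^-4 K/W
  R_expanded polystyrene = (1/0.726 − 1/1.35)/(4πk) = 0.6367/(4π·0.0271) = 1.870 K/W
  R_cellular glass = (1/1.35 − 1/1.66)/(4πk) = 0.1383/(4π·0.0624) = 0.1764 K/W
ΣR = 1.396×10^-4 + 2.834×10^-4 + 1.870 + 0.1764 = 2.047 K/W
Q = ΔT/ΣR = (55.6 °C − 13.9 °C)/2.047 = 20.37 W
From the inner boundary to the expanded polystyrene/cellular glass interface, ΣR_partial = 1.870 K/W.
T_interface = T_in − Q·ΣR_partial = 55.6 °C − (20.37)(1.870) = 17.5 °C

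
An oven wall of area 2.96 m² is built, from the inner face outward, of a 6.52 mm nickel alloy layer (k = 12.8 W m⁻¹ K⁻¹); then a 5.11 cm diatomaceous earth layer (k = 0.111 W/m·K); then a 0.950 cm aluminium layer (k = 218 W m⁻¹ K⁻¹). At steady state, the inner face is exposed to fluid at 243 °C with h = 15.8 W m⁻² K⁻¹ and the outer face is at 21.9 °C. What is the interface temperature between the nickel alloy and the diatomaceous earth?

Resistance network (inner→outer):
  R_conv,in = 1/(hA) = 1/(15.8·2.96) = 0.02138 K/W
  R_nickel alloy = L/(kA) = 0.00652/(12.8·2.96) = 1.721×10^-4 K/W
  R_diatomaceous earth = L/(kA) = 0.0511/(0.111·2.96) = 0.1555 K/W
  R_aluminium = L/(kA) = 0.00950/(218·2.96) = 1.472×10^-5 K/W
ΣR = 0.02138 + 1.721×10^-4 + 0.1555 + 1.472×10^-5 = 0.1771 K/W
Q = ΔT/ΣR = (243 °C − 21.9 °C)/0.1771 = 1248 W
From the inner boundary to the nickel alloy/diatomaceous earth interface, ΣR_partial = 0.02155 K/W.
T_interface = T_in − Q·ΣR_partial = 243 °C − (1248)(0.02155) = 216 °C

T = 216 °C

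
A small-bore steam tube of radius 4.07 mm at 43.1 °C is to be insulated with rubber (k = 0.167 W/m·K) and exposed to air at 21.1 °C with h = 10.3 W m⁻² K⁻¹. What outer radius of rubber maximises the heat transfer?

For a cylinder, r_cr = k_ins/h = 0.167/10.3 = 0.0162 m = 1.62 cm

r_cr = 1.62 cm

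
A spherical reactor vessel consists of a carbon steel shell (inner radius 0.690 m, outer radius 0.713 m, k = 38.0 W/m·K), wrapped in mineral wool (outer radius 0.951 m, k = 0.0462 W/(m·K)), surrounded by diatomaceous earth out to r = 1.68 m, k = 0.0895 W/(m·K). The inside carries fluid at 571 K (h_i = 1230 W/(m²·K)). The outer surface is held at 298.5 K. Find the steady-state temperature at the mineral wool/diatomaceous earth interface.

Series thermal resistances, inner to outer:
  R_conv,in = 1/(4πr²h) = 1/(4π·0.690²·1230) = 1.359×10^-4 K/W
  R_carbon steel = (1/0.690 − 1/0.713)/(4πk) = 0.04675/(4π·38.0) = 9.790×10^-5 K/W
  R_mineral wool = (1/0.713 − 1/0.951)/(4πk) = 0.3510/(4π·0.0462) = 0.6046 K/W
  R_diatomaceous earth = (1/0.951 − 1/1.68)/(4πk) = 0.4563/(4π·0.0895) = 0.4057 K/W
ΣR = 1.359×10^-4 + 9.790×10^-5 + 0.6046 + 0.4057 = 1.011 K/W
Q = ΔT/ΣR = (571 K − 298.5 K)/1.011 = 269.5 W
From the inner boundary to the mineral wool/diatomaceous earth interface, ΣR_partial = 0.6048 K/W.
T_interface = T_in − Q·ΣR_partial = 571 K − (269.5)(0.6048) = 408 K

T = 408 K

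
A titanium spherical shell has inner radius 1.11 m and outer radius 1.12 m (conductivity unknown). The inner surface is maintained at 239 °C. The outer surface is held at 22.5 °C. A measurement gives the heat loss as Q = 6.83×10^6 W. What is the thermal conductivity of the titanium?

k = 20.2 W/m·K

ΣR = ΔT/Q = |239 − 22.5|/6.83×10^6 = 3.170×10^-5 K/W
(1/r₁−1/r₂)/(4πk) = 3.170×10^-5 ⇒ k = 0.008044/(4π·3.170×10^-5) = 20.2 W/m·K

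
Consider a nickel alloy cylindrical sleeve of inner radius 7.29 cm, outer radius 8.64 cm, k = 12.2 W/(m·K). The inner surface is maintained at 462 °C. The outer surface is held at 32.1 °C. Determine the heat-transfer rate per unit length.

Q' = 194 kW/m

Q' = 2πk·ΔT/ln(r₂/r₁) = 2π × 12.2 × 429.9 / ln(0.0864/0.0729) = 1.94×10^5 W/m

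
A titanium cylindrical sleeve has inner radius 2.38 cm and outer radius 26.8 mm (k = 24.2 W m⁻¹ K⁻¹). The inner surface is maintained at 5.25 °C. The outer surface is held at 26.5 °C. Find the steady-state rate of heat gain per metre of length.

Q' = 2πk·ΔT/ln(r₂/r₁) = 2π × 24.2 × 21.25 / ln(0.0268/0.0238) = 27200 W/m

Q' = 27.2 kW/m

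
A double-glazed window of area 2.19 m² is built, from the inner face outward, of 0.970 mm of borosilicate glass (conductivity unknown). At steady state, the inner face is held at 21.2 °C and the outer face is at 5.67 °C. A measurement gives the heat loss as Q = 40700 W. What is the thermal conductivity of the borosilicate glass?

k = 1.16 W/m·K

ΣR = ΔT/Q = |21.2 − 5.67|/40700 = 3.816×10^-4 K/W
L/(kA) = 3.816×10^-4 ⇒ k = 9.70×10^-4/(3.816×10^-4·2.19) = 1.16 W/m·K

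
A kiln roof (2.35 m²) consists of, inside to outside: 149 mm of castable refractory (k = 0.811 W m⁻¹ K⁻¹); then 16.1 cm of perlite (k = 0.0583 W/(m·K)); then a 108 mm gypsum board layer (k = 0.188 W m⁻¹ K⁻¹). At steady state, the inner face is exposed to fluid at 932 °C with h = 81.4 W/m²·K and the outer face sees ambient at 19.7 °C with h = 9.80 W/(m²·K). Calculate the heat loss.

Q = 590 W

Treat each layer as a resistance in series:
  R_conv,in = 1/(hA) = 1/(81.4·2.35) = 0.005228 K/W
  R_castable refractory = L/(kA) = 0.149/(0.811·2.35) = 0.07818 K/W
  R_perlite = L/(kA) = 0.161/(0.0583·2.35) = 1.175 K/W
  R_gypsum board = L/(kA) = 0.108/(0.188·2.35) = 0.2445 K/W
  R_conv,out = 1/(hA) = 1/(9.80·2.35) = 0.04342 K/W
ΣR = 0.005228 + 0.07818 + 1.175 + 0.2445 + 0.04342 = 1.546 K/W
Q = ΔT/ΣR = (932 °C − 19.7 °C)/1.546 = 590 W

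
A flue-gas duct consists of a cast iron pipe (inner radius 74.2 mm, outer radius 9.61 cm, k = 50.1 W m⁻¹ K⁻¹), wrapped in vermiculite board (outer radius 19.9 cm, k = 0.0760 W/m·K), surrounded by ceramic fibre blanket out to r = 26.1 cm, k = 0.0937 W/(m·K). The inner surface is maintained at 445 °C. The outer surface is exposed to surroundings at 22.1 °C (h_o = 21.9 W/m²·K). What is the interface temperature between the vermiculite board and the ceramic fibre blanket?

T = 125 °C

Series thermal resistances, inner to outer:
  R'_cast iron = ln(0.0961/0.0742)/(2πk) = 0.2586/(2π·50.1) = 8.216×10^-4 m·K/W
  R'_vermiculite board = ln(0.199/0.0961)/(2πk) = 0.7279/(2π·0.0760) = 1.524 m·K/W
  R'_ceramic fibre blanket = ln(0.261/0.199)/(2πk) = 0.2712/(2π·0.0937) = 0.4607 m·K/W
  R'_conv,out = 1/(2πr h) = 1/(2π·0.261·21.9) = 0.02784 m·K/W
ΣR = 8.216×10^-4 + 1.524 + 0.4607 + 0.02784 = 2.013 m·K/W
Q' = ΔT/ΣR = (445 °C − 22.1 °C)/2.013 = 210.1 W/m
From the inner boundary to the vermiculite board/ceramic fibre blanket interface, ΣR_partial = 1.525 m·K/W.
T_interface = T_in − Q'·ΣR_partial = 445 °C − (210.1)(1.525) = 125 °C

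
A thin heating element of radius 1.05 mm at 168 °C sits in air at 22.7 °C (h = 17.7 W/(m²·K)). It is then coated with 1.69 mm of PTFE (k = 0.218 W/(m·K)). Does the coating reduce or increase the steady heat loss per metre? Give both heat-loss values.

Critical radius for a cylinder: r_cr = k/h = 0.0123 m = 1.23 cm.
Outer radius after coating: r₂ = 0.00105 + 0.00169 = 0.00274 m.
Since r₁ < r_cr and r₂ ≤ r_cr, the coating moves toward the maximum at r_cr — heat loss rises.
Bare: R = 1/(2πr₁h) = 8.564 m·K/W; Q = 145.3/8.564 = 17.0 W/m.
Coated: R = R_cond + R_conv = 3.982 m·K/W; Q = 145.3/3.982 = 36.5 W/m.

increases: 17.0 → 36.5 W/m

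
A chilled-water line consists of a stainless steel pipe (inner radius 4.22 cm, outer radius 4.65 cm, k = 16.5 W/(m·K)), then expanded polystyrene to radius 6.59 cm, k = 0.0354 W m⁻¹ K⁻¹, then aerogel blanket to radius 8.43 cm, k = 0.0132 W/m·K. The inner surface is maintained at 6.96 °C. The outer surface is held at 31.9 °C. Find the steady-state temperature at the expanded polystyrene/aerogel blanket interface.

Resistance network (inner→outer):
  R'_stainless steel = ln(0.0465/0.0422)/(2πk) = 0.09703/(2π·16.5) = 9.359×10^-4 m·K/W
  R'_expanded polystyrene = ln(0.0659/0.0465)/(2πk) = 0.3487/(2π·0.0354) = 1.568 m·K/W
  R'_aerogel blanket = ln(0.0843/0.0659)/(2πk) = 0.2462/(2π·0.0132) = 2.969 m·K/W
ΣR = 9.359×10^-4 + 1.568 + 2.969 = 4.538 m·K/W
Q' = ΔT/ΣR = (6.96 °C − 31.9 °C)/4.538 = -5.496 W/m
From the inner boundary to the expanded polystyrene/aerogel blanket interface, ΣR_partial = 1.569 m·K/W.
T_interface = T_in − Q'·ΣR_partial = 6.96 °C − (-5.496)(1.569) = 15.6 °C

T = 15.6 °C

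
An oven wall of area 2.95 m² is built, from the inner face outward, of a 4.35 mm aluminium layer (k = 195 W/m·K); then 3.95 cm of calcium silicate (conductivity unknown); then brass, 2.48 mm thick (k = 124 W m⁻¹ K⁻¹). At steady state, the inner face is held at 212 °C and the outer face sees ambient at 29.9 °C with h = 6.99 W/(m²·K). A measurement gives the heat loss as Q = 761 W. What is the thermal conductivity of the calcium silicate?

k = 0.0702 W/m·K

ΣR = ΔT/Q = |212 − 29.9|/761 = 0.2393 K/W
Known resistances:
  R_aluminium = L/(kA) = 0.00435/(195·2.95) = 7.562×10^-6 K/W
  R_brass = L/(kA) = 0.00248/(124·2.95) = 6.780×10^-6 K/W
  R_conv,out = 1/(hA) = 1/(6.99·2.95) = 0.04850 K/W
R_calcium silicate = ΣR − ΣR_known = 0.2393 − 0.04851 = 0.1908 K/W
L/(kA) = 0.1908 ⇒ k = 0.0395/(0.1908·2.95) = 0.0702 W/m·K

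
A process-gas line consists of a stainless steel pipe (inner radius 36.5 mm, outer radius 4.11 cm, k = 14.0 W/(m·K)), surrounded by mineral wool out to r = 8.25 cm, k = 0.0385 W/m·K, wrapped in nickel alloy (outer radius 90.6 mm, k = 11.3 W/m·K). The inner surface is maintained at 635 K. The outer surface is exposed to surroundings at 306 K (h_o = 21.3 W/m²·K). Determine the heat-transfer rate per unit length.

Series thermal resistances, inner to outer:
  R'_stainless steel = ln(0.0411/0.0365)/(2πk) = 0.1187/(2π·14.0) = 0.001349 m·K/W
  R'_mineral wool = ln(0.0825/0.0411)/(2πk) = 0.6968/(2π·0.0385) = 2.880 m·K/W
  R'_nickel alloy = ln(0.0906/0.0825)/(2πk) = 0.09366/(2π·11.3) = 0.001319 m·K/W
  R'_conv,out = 1/(2πr h) = 1/(2π·0.0906·21.3) = 0.08247 m·K/W
ΣR = 0.001349 + 2.880 + 0.001319 + 0.08247 = 2.965 m·K/W
Q' = ΔT/ΣR = (635 K − 306 K)/2.965 = 111 W/m

Q' = 111 W/m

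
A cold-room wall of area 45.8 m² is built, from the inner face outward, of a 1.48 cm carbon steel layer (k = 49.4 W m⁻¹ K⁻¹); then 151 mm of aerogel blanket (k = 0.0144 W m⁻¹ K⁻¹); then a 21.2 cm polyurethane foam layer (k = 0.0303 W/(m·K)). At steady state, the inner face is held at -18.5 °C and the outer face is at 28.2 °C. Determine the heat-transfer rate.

Resistance network (inner→outer):
  R_carbon steel = L/(kA) = 0.0148/(49.4·45.8) = 6.541×10^-6 K/W
  R_aerogel blanket = L/(kA) = 0.151/(0.0144·45.8) = 0.2290 K/W
  R_polyurethane foam = L/(kA) = 0.212/(0.0303·45.8) = 0.1528 K/W
ΣR = 6.541×10^-6 + 0.2290 + 0.1528 = 0.3818 K/W
Q = ΔT/ΣR = (-18.5 °C − 28.2 °C)/0.3818 = -122 W
(Negative Q ⇒ heat flows inward; heat gain = 122 W.)

Q = 122 W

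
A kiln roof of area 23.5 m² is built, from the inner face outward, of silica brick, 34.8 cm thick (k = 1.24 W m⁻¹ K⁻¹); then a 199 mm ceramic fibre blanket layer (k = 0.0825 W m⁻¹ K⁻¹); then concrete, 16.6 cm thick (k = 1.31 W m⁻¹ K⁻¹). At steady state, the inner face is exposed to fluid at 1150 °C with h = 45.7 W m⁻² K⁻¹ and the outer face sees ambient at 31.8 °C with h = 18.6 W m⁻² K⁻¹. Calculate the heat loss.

Q = 9080 W

Treat each layer as a resistance in series:
  R_conv,in = 1/(hA) = 1/(45.7·23.5) = 9.311×10^-4 K/W
  R_silica brick = L/(kA) = 0.348/(1.24·23.5) = 0.01194 K/W
  R_ceramic fibre blanket = L/(kA) = 0.199/(0.0825·23.5) = 0.1026 K/W
  R_concrete = L/(kA) = 0.166/(1.31·23.5) = 0.005392 K/W
  R_conv,out = 1/(hA) = 1/(18.6·23.5) = 0.002288 K/W
ΣR = 9.311×10^-4 + 0.01194 + 0.1026 + 0.005392 + 0.002288 = 0.1232 K/W
Q = ΔT/ΣR = (1150 °C − 31.8 °C)/0.1232 = 9080 W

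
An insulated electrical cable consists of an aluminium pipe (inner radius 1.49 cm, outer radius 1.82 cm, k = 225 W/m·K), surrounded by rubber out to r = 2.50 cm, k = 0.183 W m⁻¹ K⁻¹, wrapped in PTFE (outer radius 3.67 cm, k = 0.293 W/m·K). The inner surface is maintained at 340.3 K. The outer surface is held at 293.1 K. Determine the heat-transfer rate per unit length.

Resistance network (inner→outer):
  R'_aluminium = ln(0.0182/0.0149)/(2πk) = 0.2001/(2π·225) = 1.415×10^-4 m·K/W
  R'_rubber = ln(0.0250/0.0182)/(2πk) = 0.3175/(2π·0.183) = 0.2761 m·K/W
  R'_PTFE = ln(0.0367/0.0250)/(2πk) = 0.3839/(2π·0.293) = 0.2085 m·K/W
ΣR = 1.415×10^-4 + 0.2761 + 0.2085 = 0.4847 m·K/W
Q' = ΔT/ΣR = (340.3 K − 293.1 K)/0.4847 = 97.4 W/m

Q' = 97.4 W/m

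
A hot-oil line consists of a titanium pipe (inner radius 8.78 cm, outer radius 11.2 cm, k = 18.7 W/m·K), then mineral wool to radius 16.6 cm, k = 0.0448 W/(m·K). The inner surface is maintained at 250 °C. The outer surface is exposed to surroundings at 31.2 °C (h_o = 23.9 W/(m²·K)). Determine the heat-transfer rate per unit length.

Treat each layer as a resistance in series:
  R'_titanium = ln(0.112/0.0878)/(2πk) = 0.2434/(2π·18.7) = 0.002072 m·K/W
  R'_mineral wool = ln(0.166/0.112)/(2πk) = 0.3935/(2π·0.0448) = 1.398 m·K/W
  R'_conv,out = 1/(2πr h) = 1/(2π·0.166·23.9) = 0.04012 m·K/W
ΣR = 0.002072 + 1.398 + 0.04012 = 1.440 m·K/W
Q' = ΔT/ΣR = (250 °C − 31.2 °C)/1.440 = 152 W/m

Q' = 152 W/m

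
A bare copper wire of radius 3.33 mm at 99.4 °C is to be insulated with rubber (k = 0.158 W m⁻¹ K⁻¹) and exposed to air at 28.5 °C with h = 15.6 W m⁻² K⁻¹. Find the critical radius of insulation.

r_cr = 1.01 cm

For a cylinder, r_cr = k_ins/h = 0.158/15.6 = 0.0101 m = 1.01 cm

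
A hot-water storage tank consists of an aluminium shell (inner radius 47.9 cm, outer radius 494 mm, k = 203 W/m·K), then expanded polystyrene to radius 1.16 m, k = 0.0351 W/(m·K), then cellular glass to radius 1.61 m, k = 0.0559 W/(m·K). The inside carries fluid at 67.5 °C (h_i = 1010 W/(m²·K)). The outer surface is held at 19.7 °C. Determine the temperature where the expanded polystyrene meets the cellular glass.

T = 25.2 °C

Series thermal resistances, inner to outer:
  R_conv,in = 1/(4πr²h) = 1/(4π·0.479²·1010) = 3.434×10^-4 K/W
  R_aluminium = (1/0.479 − 1/0.494)/(4πk) = 0.06339/(4π·203) = 2.485×10^-5 K/W
  R_expanded polystyrene = (1/0.494 − 1/1.16)/(4πk) = 1.162/(4π·0.0351) = 2.635 K/W
  R_cellular glass = (1/1.16 − 1/1.61)/(4πk) = 0.2410/(4π·0.0559) = 0.3430 K/W
ΣR = 3.434×10^-4 + 2.485×10^-5 + 2.635 + 0.3430 = 2.978 K/W
Q = ΔT/ΣR = (67.5 °C − 19.7 °C)/2.978 = 16.05 W
From the inner boundary to the expanded polystyrene/cellular glass interface, ΣR_partial = 2.635 K/W.
T_interface = T_in − Q·ΣR_partial = 67.5 °C − (16.05)(2.635) = 25.2 °C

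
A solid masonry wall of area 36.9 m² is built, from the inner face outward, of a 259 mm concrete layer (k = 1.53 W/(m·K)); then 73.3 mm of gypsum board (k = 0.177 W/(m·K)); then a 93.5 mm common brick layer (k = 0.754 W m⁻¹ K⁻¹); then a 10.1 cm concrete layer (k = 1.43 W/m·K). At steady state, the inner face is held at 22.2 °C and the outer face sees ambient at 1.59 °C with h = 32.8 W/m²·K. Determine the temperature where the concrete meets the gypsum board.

T = 17.9 °C

Treat each layer as a resistance in series:
  R_concrete = L/(kA) = 0.259/(1.53·36.9) = 0.004588 K/W
  R_gypsum board = L/(kA) = 0.0733/(0.177·36.9) = 0.01122 K/W
  R_common brick = L/(kA) = 0.0935/(0.754·36.9) = 0.003361 K/W
  R_concrete = L/(kA) = 0.101/(1.43·36.9) = 0.001914 K/W
  R_conv,out = 1/(hA) = 1/(32.8·36.9) = 8.262×10^-4 K/W
ΣR = 0.004588 + 0.01122 + 0.003361 + 0.001914 + 8.262×10^-4 = 0.02191 K/W
Q = ΔT/ΣR = (22.2 °C − 1.59 °C)/0.02191 = 940.7 W
From the inner boundary to the concrete/gypsum board interface, ΣR_partial = 0.004588 K/W.
T_interface = T_in − Q·ΣR_partial = 22.2 °C − (940.7)(0.004588) = 17.9 °C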